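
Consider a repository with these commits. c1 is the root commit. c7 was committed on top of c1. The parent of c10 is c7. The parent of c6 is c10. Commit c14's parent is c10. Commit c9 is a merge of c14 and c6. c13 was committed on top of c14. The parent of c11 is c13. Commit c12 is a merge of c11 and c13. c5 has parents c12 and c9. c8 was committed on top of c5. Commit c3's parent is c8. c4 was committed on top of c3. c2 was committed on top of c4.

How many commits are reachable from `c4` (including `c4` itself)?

13

Walking parent pointers from c4: reachable set = {c1, c10, c11, c12, c13, c14, c3, c4, c5, c6, c7, c8, c9}.
That is 13 commits.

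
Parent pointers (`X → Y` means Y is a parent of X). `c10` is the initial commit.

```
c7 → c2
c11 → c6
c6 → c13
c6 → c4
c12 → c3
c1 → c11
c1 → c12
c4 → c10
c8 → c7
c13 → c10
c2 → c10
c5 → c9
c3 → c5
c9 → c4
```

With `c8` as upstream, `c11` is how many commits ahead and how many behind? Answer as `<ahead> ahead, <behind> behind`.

4 ahead, 3 behind

Reachable from c11: {c10, c11, c13, c4, c6}.
Reachable from c8: {c10, c2, c7, c8}.
Only in c11's history (ahead): {c11, c13, c4, c6} — 4.
Only in c8's history (behind): {c2, c7, c8} — 3.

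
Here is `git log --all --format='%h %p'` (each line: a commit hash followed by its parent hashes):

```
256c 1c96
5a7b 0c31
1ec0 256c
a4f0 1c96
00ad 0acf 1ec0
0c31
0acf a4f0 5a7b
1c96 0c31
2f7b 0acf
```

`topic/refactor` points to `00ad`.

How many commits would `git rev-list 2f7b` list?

Walking parent pointers from 2f7b: reachable set = {0acf, 0c31, 1c96, 2f7b, 5a7b, a4f0}.
That is 6 commits.

6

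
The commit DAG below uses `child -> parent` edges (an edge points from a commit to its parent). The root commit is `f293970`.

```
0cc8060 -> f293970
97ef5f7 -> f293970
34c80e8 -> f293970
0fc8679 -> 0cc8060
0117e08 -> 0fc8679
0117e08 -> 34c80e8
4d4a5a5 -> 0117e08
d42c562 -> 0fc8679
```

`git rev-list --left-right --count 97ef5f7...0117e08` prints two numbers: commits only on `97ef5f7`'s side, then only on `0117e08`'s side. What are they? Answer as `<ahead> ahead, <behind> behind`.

Reachable from 97ef5f7: {97ef5f7, f293970}.
Reachable from 0117e08: {0117e08, 0cc8060, 0fc8679, 34c80e8, f293970}.
Only in 97ef5f7's history (ahead): {97ef5f7} — 1.
Only in 0117e08's history (behind): {0117e08, 0cc8060, 0fc8679, 34c80e8} — 4.

1 ahead, 4 behind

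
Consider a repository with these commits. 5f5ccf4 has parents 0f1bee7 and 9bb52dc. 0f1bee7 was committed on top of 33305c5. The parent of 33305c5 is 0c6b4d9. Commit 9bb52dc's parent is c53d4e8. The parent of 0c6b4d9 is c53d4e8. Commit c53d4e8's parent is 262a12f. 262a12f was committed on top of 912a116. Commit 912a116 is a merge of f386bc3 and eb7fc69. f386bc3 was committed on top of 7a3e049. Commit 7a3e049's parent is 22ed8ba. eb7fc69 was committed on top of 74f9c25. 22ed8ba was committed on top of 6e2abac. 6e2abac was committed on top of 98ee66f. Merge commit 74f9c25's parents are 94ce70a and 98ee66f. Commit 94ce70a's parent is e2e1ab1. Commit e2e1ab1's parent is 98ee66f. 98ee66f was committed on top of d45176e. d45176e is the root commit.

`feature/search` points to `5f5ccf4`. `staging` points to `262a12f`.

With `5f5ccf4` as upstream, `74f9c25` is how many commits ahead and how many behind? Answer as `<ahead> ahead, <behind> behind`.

Reachable from 74f9c25: {74f9c25, 94ce70a, 98ee66f, d45176e, e2e1ab1}.
Reachable from 5f5ccf4: {0c6b4d9, 0f1bee7, 22ed8ba, 262a12f, 33305c5, 5f5ccf4, 6e2abac, 74f9c25, 7a3e049, 912a116, 94ce70a, 98ee66f, 9bb52dc, c53d4e8, d45176e, e2e1ab1, eb7fc69, f386bc3}.
Only in 74f9c25's history (ahead): {} — 0.
Only in 5f5ccf4's history (behind): {0c6b4d9, 0f1bee7, 22ed8ba, 262a12f, 33305c5, 5f5ccf4, 6e2abac, 7a3e049, 912a116, 9bb52dc, c53d4e8, eb7fc69, f386bc3} — 13.

0 ahead, 13 behind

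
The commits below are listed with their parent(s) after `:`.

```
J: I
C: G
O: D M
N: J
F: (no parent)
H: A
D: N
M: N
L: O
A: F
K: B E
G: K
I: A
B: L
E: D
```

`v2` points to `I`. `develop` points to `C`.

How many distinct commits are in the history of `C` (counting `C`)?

Walking parent pointers from C: reachable set = {A, B, C, D, E, F, G, I, J, K, L, M, N, O}.
That is 14 commits.

14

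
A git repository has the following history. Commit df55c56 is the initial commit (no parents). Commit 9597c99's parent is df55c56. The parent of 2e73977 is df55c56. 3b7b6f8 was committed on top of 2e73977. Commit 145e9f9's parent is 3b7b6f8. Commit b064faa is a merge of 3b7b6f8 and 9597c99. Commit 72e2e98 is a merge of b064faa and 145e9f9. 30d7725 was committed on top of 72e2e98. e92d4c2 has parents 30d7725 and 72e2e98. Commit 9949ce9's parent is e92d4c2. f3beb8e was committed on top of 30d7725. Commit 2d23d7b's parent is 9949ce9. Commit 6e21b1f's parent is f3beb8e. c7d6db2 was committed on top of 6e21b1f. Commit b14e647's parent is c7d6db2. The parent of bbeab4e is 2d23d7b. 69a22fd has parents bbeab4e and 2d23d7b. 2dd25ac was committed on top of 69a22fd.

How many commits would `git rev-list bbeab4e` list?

12

Walking parent pointers from bbeab4e: reachable set = {145e9f9, 2d23d7b, 2e73977, 30d7725, 3b7b6f8, 72e2e98, 9597c99, 9949ce9, b064faa, bbeab4e, df55c56, e92d4c2}.
That is 12 commits.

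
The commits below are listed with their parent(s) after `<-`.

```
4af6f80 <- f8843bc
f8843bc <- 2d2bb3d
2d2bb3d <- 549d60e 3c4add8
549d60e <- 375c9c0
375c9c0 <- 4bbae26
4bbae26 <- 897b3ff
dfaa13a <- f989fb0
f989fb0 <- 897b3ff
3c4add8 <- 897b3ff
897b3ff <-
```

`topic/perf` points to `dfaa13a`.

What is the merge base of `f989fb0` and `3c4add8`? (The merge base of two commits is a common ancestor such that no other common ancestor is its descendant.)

Ancestors of f989fb0: {897b3ff, f989fb0}.
Ancestors of 3c4add8: {3c4add8, 897b3ff}.
Common ancestors: {897b3ff}.
The only common ancestor is 897b3ff, so it is the merge base.

897b3ff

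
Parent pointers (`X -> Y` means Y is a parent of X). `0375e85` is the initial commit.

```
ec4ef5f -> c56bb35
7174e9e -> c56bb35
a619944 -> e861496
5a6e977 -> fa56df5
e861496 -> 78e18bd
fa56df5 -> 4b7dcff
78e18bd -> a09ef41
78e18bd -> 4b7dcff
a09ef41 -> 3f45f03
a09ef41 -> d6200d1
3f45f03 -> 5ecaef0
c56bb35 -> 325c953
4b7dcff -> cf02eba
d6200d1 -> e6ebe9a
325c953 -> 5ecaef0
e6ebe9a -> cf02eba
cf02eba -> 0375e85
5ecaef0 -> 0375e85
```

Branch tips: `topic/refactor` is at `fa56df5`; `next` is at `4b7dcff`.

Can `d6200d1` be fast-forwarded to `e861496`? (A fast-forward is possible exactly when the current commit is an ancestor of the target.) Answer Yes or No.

A fast-forward from d6200d1 to e861496 is possible iff d6200d1 is an ancestor of e861496.
Ancestors of e861496: {0375e85, 3f45f03, 4b7dcff, 5ecaef0, 78e18bd, a09ef41, cf02eba, d6200d1, e6ebe9a, e861496}.
d6200d1 is among them, so fast-forward is possible.

Yes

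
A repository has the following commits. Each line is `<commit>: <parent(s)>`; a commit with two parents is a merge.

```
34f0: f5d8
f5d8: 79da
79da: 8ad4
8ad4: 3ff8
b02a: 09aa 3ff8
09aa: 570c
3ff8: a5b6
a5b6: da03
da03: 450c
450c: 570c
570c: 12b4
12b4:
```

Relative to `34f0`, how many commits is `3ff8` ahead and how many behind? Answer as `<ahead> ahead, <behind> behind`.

0 ahead, 4 behind

Reachable from 3ff8: {12b4, 3ff8, 450c, 570c, a5b6, da03}.
Reachable from 34f0: {12b4, 34f0, 3ff8, 450c, 570c, 79da, 8ad4, a5b6, da03, f5d8}.
Only in 3ff8's history (ahead): {} — 0.
Only in 34f0's history (behind): {34f0, 79da, 8ad4, f5d8} — 4.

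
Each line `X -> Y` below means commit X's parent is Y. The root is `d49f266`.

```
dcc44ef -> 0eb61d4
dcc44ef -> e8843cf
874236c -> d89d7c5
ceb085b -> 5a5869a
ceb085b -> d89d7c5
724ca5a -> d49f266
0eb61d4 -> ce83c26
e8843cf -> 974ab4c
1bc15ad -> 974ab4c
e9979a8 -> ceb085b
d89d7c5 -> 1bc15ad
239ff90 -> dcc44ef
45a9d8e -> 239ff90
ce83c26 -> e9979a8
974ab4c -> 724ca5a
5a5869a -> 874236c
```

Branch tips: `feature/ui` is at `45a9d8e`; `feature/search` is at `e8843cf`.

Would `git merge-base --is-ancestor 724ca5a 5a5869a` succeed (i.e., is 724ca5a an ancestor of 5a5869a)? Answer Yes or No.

Ancestors of 5a5869a (commits reachable by following parents): {1bc15ad, 5a5869a, 724ca5a, 874236c, 974ab4c, d49f266, d89d7c5}.
724ca5a is in that set, so it is an ancestor of 5a5869a.

Yes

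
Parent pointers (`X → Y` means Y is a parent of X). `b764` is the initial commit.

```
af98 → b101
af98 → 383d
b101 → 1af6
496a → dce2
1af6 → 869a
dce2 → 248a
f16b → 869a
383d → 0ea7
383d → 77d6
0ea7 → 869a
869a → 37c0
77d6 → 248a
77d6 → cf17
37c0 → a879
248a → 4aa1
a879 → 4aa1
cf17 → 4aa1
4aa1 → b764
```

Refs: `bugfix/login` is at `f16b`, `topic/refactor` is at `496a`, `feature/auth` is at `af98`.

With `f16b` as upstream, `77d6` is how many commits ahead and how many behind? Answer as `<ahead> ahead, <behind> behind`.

Reachable from 77d6: {248a, 4aa1, 77d6, b764, cf17}.
Reachable from f16b: {37c0, 4aa1, 869a, a879, b764, f16b}.
Only in 77d6's history (ahead): {248a, 77d6, cf17} — 3.
Only in f16b's history (behind): {37c0, 869a, a879, f16b} — 4.

3 ahead, 4 behind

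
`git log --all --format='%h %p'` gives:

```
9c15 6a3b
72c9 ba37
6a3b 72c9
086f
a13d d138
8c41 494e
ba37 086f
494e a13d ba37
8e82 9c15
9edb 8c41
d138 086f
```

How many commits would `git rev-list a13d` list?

Walking parent pointers from a13d: reachable set = {086f, a13d, d138}.
That is 3 commits.

3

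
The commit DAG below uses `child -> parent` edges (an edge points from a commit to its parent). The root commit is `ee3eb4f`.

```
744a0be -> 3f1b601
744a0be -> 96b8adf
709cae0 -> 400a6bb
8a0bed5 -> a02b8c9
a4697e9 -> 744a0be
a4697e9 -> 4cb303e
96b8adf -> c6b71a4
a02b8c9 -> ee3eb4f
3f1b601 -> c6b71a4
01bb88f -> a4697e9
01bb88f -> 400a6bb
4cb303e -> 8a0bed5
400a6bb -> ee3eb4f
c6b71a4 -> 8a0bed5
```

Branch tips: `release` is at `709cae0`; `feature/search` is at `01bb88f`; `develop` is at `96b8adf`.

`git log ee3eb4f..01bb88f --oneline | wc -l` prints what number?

10

Reachable from 01bb88f: {01bb88f, 3f1b601, 400a6bb, 4cb303e, 744a0be, 8a0bed5, 96b8adf, a02b8c9, a4697e9, c6b71a4, ee3eb4f}.
Reachable from ee3eb4f: {ee3eb4f}.
In 01bb88f's history but not ee3eb4f's: {01bb88f, 3f1b601, 400a6bb, 4cb303e, 744a0be, 8a0bed5, 96b8adf, a02b8c9, a4697e9, c6b71a4} — 10 commits.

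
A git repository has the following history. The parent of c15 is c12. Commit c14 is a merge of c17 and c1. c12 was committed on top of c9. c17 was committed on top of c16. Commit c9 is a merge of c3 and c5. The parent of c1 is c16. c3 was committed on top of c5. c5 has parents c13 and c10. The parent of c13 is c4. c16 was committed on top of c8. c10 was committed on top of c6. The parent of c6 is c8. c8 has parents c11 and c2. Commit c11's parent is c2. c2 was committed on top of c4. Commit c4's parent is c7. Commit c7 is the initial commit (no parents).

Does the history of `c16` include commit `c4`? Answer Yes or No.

Ancestors of c16 (commits reachable by following parents): {c11, c16, c2, c4, c7, c8}.
c4 is in that set, so it is an ancestor of c16.

Yes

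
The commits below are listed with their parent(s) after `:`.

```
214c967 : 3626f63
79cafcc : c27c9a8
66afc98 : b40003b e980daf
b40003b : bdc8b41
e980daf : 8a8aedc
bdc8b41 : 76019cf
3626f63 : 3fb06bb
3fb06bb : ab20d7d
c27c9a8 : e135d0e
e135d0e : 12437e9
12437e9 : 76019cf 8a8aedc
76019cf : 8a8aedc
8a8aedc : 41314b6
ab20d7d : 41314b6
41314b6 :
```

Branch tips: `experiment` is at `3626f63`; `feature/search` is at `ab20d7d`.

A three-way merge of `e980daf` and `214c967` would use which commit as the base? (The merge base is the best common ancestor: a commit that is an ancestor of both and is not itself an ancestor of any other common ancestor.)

Ancestors of e980daf: {41314b6, 8a8aedc, e980daf}.
Ancestors of 214c967: {214c967, 3626f63, 3fb06bb, 41314b6, ab20d7d}.
Common ancestors: {41314b6}.
The only common ancestor is 41314b6, so it is the merge base.

41314b6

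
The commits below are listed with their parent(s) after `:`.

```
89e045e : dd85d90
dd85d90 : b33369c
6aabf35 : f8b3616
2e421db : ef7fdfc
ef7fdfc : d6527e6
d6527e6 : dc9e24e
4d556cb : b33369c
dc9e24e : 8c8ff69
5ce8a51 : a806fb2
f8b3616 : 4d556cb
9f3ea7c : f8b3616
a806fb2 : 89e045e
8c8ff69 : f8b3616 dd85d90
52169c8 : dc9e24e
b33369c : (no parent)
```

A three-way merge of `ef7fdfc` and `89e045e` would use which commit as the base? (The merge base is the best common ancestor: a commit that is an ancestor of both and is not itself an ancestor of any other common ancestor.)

dd85d90

Ancestors of ef7fdfc: {4d556cb, 8c8ff69, b33369c, d6527e6, dc9e24e, dd85d90, ef7fdfc, f8b3616}.
Ancestors of 89e045e: {89e045e, b33369c, dd85d90}.
Common ancestors: {b33369c, dd85d90}.
Among these, dd85d90 is not an ancestor of any other common ancestor — it is the merge base.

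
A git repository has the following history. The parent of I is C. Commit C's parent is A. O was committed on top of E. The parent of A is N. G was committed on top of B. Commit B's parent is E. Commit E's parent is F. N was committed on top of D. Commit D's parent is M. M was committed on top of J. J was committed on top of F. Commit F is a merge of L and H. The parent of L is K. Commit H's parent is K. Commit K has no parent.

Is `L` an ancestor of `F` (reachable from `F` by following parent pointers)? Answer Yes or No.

Yes

Ancestors of F (commits reachable by following parents): {F, H, K, L}.
L is in that set, so it is an ancestor of F.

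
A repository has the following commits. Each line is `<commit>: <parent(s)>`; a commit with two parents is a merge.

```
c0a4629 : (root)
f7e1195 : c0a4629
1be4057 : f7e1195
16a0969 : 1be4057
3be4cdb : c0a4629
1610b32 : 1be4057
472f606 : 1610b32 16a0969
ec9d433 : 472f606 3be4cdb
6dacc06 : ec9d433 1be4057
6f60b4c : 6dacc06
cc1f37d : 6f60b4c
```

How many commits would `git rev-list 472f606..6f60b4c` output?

4

Reachable from 6f60b4c: {1610b32, 16a0969, 1be4057, 3be4cdb, 472f606, 6dacc06, 6f60b4c, c0a4629, ec9d433, f7e1195}.
Reachable from 472f606: {1610b32, 16a0969, 1be4057, 472f606, c0a4629, f7e1195}.
In 6f60b4c's history but not 472f606's: {3be4cdb, 6dacc06, 6f60b4c, ec9d433} — 4 commits.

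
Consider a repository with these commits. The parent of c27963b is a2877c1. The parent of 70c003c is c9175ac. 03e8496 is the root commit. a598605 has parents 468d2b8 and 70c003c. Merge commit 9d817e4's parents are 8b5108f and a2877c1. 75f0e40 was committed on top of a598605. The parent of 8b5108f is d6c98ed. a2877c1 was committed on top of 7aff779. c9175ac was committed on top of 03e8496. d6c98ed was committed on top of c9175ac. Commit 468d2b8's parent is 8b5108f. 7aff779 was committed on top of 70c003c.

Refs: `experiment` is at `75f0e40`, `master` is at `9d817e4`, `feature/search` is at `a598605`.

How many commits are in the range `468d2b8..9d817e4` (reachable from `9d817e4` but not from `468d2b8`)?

Reachable from 9d817e4: {03e8496, 70c003c, 7aff779, 8b5108f, 9d817e4, a2877c1, c9175ac, d6c98ed}.
Reachable from 468d2b8: {03e8496, 468d2b8, 8b5108f, c9175ac, d6c98ed}.
In 9d817e4's history but not 468d2b8's: {70c003c, 7aff779, 9d817e4, a2877c1} — 4 commits.

4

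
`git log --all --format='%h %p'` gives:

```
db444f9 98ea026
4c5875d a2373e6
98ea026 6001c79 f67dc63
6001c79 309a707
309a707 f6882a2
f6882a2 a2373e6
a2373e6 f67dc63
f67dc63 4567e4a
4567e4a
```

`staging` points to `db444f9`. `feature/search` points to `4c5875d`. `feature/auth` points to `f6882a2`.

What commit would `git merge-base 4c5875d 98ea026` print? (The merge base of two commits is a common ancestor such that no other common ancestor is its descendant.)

Ancestors of 4c5875d: {4567e4a, 4c5875d, a2373e6, f67dc63}.
Ancestors of 98ea026: {309a707, 4567e4a, 6001c79, 98ea026, a2373e6, f67dc63, f6882a2}.
Common ancestors: {4567e4a, a2373e6, f67dc63}.
Among these, a2373e6 is not an ancestor of any other common ancestor — it is the merge base.

a2373e6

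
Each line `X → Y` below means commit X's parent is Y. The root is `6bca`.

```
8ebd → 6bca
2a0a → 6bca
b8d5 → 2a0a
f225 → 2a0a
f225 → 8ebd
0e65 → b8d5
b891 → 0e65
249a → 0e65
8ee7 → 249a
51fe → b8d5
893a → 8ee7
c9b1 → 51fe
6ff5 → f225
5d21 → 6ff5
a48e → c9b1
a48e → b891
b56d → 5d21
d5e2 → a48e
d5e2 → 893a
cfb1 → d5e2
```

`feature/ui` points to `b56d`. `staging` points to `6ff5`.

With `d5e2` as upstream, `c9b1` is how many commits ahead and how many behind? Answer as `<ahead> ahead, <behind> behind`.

Reachable from c9b1: {2a0a, 51fe, 6bca, b8d5, c9b1}.
Reachable from d5e2: {0e65, 249a, 2a0a, 51fe, 6bca, 893a, 8ee7, a48e, b891, b8d5, c9b1, d5e2}.
Only in c9b1's history (ahead): {} — 0.
Only in d5e2's history (behind): {0e65, 249a, 893a, 8ee7, a48e, b891, d5e2} — 7.

0 ahead, 7 behind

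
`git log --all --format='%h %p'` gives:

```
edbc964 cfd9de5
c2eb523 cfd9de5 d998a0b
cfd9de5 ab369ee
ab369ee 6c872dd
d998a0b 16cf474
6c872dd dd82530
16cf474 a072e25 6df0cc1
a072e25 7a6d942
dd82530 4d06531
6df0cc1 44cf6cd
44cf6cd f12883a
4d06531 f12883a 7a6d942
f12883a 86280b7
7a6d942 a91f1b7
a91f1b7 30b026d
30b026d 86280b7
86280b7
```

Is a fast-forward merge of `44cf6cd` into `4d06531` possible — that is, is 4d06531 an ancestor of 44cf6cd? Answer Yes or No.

No

A fast-forward from 4d06531 to 44cf6cd is possible iff 4d06531 is an ancestor of 44cf6cd.
Ancestors of 44cf6cd: {44cf6cd, 86280b7, f12883a}.
4d06531 is not among them, so fast-forward is not possible.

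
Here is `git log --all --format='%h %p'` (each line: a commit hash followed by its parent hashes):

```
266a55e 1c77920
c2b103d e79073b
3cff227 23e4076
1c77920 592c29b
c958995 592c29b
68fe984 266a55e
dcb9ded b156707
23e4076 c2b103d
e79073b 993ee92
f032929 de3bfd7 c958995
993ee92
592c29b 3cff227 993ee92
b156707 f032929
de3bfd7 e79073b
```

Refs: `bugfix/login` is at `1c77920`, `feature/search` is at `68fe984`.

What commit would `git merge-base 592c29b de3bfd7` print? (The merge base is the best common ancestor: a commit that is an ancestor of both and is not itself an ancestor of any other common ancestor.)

Ancestors of 592c29b: {23e4076, 3cff227, 592c29b, 993ee92, c2b103d, e79073b}.
Ancestors of de3bfd7: {993ee92, de3bfd7, e79073b}.
Common ancestors: {993ee92, e79073b}.
Among these, e79073b is not an ancestor of any other common ancestor — it is the merge base.

e79073b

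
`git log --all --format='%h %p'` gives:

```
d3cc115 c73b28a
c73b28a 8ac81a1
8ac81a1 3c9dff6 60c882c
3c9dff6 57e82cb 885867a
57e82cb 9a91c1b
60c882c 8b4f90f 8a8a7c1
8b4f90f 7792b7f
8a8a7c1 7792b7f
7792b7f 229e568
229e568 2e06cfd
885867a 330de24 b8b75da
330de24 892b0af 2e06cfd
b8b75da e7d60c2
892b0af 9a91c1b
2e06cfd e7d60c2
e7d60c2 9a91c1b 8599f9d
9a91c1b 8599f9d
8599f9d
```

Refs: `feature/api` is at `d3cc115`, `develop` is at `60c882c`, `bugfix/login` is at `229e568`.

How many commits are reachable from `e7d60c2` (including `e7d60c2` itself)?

3

Walking parent pointers from e7d60c2: reachable set = {8599f9d, 9a91c1b, e7d60c2}.
That is 3 commits.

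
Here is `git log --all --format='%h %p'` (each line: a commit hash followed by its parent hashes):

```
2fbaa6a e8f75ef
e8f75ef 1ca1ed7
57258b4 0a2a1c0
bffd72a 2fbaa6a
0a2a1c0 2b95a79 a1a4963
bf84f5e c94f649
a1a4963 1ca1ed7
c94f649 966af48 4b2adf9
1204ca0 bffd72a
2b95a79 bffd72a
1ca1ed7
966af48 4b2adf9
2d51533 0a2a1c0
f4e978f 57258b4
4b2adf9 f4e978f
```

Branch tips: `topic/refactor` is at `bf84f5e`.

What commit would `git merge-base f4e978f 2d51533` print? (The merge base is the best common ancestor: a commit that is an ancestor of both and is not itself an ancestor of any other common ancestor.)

Ancestors of f4e978f: {0a2a1c0, 1ca1ed7, 2b95a79, 2fbaa6a, 57258b4, a1a4963, bffd72a, e8f75ef, f4e978f}.
Ancestors of 2d51533: {0a2a1c0, 1ca1ed7, 2b95a79, 2d51533, 2fbaa6a, a1a4963, bffd72a, e8f75ef}.
Common ancestors: {0a2a1c0, 1ca1ed7, 2b95a79, 2fbaa6a, a1a4963, bffd72a, e8f75ef}.
Among these, 0a2a1c0 is not an ancestor of any other common ancestor — it is the merge base.

0a2a1c0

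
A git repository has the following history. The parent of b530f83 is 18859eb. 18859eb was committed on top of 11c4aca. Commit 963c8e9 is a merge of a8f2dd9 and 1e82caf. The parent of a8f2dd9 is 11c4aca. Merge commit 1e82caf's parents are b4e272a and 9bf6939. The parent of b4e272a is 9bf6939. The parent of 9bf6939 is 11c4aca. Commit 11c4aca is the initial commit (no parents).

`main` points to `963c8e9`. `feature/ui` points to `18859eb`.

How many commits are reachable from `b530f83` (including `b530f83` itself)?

3

Walking parent pointers from b530f83: reachable set = {11c4aca, 18859eb, b530f83}.
That is 3 commits.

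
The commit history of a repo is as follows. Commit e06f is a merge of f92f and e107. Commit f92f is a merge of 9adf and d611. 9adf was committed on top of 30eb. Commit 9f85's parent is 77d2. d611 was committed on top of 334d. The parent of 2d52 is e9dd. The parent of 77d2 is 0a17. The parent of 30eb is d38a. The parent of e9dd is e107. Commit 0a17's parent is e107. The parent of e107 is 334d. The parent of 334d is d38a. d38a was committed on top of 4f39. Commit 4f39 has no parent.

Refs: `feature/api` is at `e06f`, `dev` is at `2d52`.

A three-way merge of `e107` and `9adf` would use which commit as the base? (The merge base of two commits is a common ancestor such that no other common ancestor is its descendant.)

Ancestors of e107: {334d, 4f39, d38a, e107}.
Ancestors of 9adf: {30eb, 4f39, 9adf, d38a}.
Common ancestors: {4f39, d38a}.
Among these, d38a is not an ancestor of any other common ancestor — it is the merge base.

d38a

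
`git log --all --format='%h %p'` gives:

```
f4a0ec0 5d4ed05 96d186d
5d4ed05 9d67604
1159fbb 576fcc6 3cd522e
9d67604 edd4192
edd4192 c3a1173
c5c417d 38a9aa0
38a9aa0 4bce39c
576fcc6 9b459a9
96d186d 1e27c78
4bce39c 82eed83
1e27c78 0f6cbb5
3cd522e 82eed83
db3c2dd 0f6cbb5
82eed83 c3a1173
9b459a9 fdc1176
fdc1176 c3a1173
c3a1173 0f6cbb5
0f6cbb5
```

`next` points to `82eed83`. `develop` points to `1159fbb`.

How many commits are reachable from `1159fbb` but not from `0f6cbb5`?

Reachable from 1159fbb: {0f6cbb5, 1159fbb, 3cd522e, 576fcc6, 82eed83, 9b459a9, c3a1173, fdc1176}.
Reachable from 0f6cbb5: {0f6cbb5}.
In 1159fbb's history but not 0f6cbb5's: {1159fbb, 3cd522e, 576fcc6, 82eed83, 9b459a9, c3a1173, fdc1176} — 7 commits.

7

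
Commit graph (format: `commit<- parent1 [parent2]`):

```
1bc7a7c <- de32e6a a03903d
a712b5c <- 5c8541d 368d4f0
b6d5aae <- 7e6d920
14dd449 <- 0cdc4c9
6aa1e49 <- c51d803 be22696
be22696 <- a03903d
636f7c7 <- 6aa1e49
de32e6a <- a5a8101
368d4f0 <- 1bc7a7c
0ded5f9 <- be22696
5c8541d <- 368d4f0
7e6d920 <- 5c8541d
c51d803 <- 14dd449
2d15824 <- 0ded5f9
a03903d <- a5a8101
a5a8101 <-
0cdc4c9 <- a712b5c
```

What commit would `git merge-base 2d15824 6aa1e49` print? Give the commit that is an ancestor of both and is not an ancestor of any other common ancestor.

Ancestors of 2d15824: {0ded5f9, 2d15824, a03903d, a5a8101, be22696}.
Ancestors of 6aa1e49: {0cdc4c9, 14dd449, 1bc7a7c, 368d4f0, 5c8541d, 6aa1e49, a03903d, a5a8101, a712b5c, be22696, c51d803, de32e6a}.
Common ancestors: {a03903d, a5a8101, be22696}.
Among these, be22696 is not an ancestor of any other common ancestor — it is the merge base.

be22696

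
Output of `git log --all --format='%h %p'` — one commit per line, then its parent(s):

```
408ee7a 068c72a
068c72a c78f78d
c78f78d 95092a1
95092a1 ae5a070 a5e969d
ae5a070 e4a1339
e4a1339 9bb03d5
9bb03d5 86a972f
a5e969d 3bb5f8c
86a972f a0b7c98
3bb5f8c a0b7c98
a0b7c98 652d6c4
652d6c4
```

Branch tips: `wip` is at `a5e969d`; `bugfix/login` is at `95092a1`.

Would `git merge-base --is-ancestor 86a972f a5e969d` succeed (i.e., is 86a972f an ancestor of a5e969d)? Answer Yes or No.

Ancestors of a5e969d: {3bb5f8c, 652d6c4, a0b7c98, a5e969d}.
86a972f is not in that set, so it is not an ancestor of a5e969d.

No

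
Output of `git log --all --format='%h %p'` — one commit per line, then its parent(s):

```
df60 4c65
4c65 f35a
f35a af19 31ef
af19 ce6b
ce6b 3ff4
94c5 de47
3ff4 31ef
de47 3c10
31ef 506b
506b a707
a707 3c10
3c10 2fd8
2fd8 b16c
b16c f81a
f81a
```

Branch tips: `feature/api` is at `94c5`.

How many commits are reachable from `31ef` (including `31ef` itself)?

Walking parent pointers from 31ef: reachable set = {2fd8, 31ef, 3c10, 506b, a707, b16c, f81a}.
That is 7 commits.

7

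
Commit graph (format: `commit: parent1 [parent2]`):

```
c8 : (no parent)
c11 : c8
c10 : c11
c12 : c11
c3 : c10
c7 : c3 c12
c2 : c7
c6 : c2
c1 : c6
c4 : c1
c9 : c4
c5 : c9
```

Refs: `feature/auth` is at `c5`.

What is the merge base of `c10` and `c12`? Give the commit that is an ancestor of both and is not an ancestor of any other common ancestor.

Ancestors of c10: {c10, c11, c8}.
Ancestors of c12: {c11, c12, c8}.
Common ancestors: {c11, c8}.
Among these, c11 is not an ancestor of any other common ancestor — it is the merge base.

c11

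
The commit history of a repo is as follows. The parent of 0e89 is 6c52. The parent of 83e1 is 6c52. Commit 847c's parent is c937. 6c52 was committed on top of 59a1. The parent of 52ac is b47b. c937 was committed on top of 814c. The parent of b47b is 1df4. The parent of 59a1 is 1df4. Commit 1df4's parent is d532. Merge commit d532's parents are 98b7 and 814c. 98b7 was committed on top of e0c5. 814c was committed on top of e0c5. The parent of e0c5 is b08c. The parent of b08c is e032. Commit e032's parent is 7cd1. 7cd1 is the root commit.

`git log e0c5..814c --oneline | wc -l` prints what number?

Reachable from 814c: {7cd1, 814c, b08c, e032, e0c5}.
Reachable from e0c5: {7cd1, b08c, e032, e0c5}.
In 814c's history but not e0c5's: {814c} — 1 commit.

1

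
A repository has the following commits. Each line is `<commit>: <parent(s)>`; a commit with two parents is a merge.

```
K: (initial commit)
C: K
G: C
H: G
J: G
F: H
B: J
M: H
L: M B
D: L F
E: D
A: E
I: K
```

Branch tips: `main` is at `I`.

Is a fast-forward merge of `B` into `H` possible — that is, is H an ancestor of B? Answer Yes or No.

No

A fast-forward from H to B is possible iff H is an ancestor of B.
Ancestors of B: {B, C, G, J, K}.
H is not among them, so fast-forward is not possible.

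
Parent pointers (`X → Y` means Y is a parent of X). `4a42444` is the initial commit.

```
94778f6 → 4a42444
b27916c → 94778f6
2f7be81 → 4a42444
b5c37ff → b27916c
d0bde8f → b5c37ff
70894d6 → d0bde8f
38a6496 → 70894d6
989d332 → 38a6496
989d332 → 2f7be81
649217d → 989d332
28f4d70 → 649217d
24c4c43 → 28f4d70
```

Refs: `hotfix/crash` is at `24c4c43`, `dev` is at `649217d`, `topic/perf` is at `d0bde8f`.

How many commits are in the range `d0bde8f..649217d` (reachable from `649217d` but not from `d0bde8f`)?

5

Reachable from 649217d: {2f7be81, 38a6496, 4a42444, 649217d, 70894d6, 94778f6, 989d332, b27916c, b5c37ff, d0bde8f}.
Reachable from d0bde8f: {4a42444, 94778f6, b27916c, b5c37ff, d0bde8f}.
In 649217d's history but not d0bde8f's: {2f7be81, 38a6496, 649217d, 70894d6, 989d332} — 5 commits.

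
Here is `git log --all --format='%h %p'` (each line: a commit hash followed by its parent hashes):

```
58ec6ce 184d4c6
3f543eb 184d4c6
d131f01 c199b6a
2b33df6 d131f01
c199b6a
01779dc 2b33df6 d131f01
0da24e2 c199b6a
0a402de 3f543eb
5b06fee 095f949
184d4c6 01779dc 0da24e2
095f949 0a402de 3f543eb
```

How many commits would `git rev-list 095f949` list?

Walking parent pointers from 095f949: reachable set = {01779dc, 095f949, 0a402de, 0da24e2, 184d4c6, 2b33df6, 3f543eb, c199b6a, d131f01}.
That is 9 commits.

9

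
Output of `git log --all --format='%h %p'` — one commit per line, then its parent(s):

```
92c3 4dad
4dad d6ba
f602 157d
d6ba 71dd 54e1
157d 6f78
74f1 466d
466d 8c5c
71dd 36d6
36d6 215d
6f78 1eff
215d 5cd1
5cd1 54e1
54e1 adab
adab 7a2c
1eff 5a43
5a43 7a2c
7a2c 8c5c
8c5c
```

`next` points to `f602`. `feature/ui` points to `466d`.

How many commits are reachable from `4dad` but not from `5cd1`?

Reachable from 4dad: {215d, 36d6, 4dad, 54e1, 5cd1, 71dd, 7a2c, 8c5c, adab, d6ba}.
Reachable from 5cd1: {54e1, 5cd1, 7a2c, 8c5c, adab}.
In 4dad's history but not 5cd1's: {215d, 36d6, 4dad, 71dd, d6ba} — 5 commits.

5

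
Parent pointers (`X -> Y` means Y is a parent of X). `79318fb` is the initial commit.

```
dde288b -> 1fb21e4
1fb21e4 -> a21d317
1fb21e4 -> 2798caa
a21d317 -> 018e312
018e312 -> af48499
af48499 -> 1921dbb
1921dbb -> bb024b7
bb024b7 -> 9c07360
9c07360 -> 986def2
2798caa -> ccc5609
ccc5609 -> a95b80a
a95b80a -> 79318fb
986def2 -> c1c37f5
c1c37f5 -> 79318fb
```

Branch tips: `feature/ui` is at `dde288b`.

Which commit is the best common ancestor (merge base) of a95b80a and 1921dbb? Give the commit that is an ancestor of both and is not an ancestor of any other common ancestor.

79318fb

Ancestors of a95b80a: {79318fb, a95b80a}.
Ancestors of 1921dbb: {1921dbb, 79318fb, 986def2, 9c07360, bb024b7, c1c37f5}.
Common ancestors: {79318fb}.
The only common ancestor is 79318fb, so it is the merge base.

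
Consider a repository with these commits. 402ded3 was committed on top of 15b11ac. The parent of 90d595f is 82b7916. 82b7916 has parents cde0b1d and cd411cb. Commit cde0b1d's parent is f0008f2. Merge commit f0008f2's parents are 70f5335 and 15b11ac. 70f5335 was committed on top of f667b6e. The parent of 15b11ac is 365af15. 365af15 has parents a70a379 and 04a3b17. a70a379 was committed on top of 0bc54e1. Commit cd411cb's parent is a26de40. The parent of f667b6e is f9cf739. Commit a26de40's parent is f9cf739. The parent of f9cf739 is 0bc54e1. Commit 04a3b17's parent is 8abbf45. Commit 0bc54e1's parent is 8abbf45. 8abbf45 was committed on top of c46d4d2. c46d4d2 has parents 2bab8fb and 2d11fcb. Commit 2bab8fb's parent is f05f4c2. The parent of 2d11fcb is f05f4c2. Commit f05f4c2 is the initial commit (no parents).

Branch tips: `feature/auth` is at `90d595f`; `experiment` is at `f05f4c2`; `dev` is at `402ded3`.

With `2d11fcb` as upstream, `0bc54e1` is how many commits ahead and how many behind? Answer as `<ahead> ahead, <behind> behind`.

Reachable from 0bc54e1: {0bc54e1, 2bab8fb, 2d11fcb, 8abbf45, c46d4d2, f05f4c2}.
Reachable from 2d11fcb: {2d11fcb, f05f4c2}.
Only in 0bc54e1's history (ahead): {0bc54e1, 2bab8fb, 8abbf45, c46d4d2} — 4.
Only in 2d11fcb's history (behind): {} — 0.

4 ahead, 0 behind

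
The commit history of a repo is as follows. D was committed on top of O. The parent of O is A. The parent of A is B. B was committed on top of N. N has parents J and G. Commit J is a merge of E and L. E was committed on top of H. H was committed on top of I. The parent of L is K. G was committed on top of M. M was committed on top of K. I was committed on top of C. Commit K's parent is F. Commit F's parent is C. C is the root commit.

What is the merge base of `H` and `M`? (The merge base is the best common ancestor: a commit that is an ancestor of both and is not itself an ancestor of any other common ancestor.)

C

Ancestors of H: {C, H, I}.
Ancestors of M: {C, F, K, M}.
Common ancestors: {C}.
The only common ancestor is C, so it is the merge base.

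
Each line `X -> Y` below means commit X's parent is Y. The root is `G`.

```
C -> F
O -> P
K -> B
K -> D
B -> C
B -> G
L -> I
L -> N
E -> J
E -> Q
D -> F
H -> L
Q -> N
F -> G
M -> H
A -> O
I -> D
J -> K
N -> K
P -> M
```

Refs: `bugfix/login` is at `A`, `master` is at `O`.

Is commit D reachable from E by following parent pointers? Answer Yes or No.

Ancestors of E (commits reachable by following parents): {B, C, D, E, F, G, J, K, N, Q}.
D is in that set, so it is an ancestor of E.

Yes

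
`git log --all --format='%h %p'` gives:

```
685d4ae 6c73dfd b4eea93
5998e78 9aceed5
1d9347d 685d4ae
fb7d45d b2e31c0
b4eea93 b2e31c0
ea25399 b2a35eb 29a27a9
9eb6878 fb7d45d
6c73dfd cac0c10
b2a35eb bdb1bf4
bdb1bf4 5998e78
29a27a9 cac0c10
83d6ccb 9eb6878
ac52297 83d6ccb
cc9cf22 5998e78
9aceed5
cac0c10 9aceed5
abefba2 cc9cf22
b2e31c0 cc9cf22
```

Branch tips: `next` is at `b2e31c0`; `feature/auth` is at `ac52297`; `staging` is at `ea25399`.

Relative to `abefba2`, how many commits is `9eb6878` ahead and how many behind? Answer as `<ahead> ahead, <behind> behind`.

3 ahead, 1 behind

Reachable from 9eb6878: {5998e78, 9aceed5, 9eb6878, b2e31c0, cc9cf22, fb7d45d}.
Reachable from abefba2: {5998e78, 9aceed5, abefba2, cc9cf22}.
Only in 9eb6878's history (ahead): {9eb6878, b2e31c0, fb7d45d} — 3.
Only in abefba2's history (behind): {abefba2} — 1.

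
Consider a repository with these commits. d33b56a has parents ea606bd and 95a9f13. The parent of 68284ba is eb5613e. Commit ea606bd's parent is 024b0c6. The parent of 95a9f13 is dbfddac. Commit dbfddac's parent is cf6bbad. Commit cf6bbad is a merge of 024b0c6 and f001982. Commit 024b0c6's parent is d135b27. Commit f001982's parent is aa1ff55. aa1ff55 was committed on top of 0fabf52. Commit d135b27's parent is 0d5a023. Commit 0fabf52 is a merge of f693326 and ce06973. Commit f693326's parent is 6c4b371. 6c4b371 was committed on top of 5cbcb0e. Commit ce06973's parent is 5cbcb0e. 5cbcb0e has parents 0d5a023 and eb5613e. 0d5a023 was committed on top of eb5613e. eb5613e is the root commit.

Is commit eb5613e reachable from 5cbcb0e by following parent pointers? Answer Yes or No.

Yes

Ancestors of 5cbcb0e (commits reachable by following parents): {0d5a023, 5cbcb0e, eb5613e}.
eb5613e is in that set, so it is an ancestor of 5cbcb0e.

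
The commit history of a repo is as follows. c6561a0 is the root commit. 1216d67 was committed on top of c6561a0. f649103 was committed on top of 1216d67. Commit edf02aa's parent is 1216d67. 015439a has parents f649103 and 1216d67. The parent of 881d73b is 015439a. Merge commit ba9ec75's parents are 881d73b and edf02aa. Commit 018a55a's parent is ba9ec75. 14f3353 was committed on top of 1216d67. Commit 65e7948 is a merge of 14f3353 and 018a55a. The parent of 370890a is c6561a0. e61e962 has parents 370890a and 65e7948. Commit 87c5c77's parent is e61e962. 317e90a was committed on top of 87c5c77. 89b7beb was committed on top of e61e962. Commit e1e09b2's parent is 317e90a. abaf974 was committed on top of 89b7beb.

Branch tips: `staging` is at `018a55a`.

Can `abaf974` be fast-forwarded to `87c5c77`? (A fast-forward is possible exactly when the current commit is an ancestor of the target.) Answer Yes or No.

No

A fast-forward from abaf974 to 87c5c77 is possible iff abaf974 is an ancestor of 87c5c77.
Ancestors of 87c5c77: {015439a, 018a55a, 1216d67, 14f3353, 370890a, 65e7948, 87c5c77, 881d73b, ba9ec75, c6561a0, e61e962, edf02aa, f649103}.
abaf974 is not among them, so fast-forward is not possible.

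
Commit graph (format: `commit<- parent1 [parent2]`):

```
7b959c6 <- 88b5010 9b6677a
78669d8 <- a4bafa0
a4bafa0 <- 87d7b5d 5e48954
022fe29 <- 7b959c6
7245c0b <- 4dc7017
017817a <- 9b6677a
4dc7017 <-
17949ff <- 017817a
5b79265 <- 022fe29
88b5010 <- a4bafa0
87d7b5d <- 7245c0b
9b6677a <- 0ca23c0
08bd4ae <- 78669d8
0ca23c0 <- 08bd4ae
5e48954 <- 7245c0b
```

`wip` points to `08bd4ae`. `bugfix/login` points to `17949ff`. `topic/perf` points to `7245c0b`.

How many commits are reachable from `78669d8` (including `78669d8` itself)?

6

Walking parent pointers from 78669d8: reachable set = {4dc7017, 5e48954, 7245c0b, 78669d8, 87d7b5d, a4bafa0}.
That is 6 commits.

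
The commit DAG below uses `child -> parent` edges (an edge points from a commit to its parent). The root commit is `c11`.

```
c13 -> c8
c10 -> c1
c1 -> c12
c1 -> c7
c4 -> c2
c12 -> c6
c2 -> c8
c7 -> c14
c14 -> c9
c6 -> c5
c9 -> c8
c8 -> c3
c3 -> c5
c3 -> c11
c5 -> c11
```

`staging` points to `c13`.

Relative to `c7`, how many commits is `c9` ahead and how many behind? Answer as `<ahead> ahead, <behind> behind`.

Reachable from c9: {c11, c3, c5, c8, c9}.
Reachable from c7: {c11, c14, c3, c5, c7, c8, c9}.
Only in c9's history (ahead): {} — 0.
Only in c7's history (behind): {c14, c7} — 2.

0 ahead, 2 behind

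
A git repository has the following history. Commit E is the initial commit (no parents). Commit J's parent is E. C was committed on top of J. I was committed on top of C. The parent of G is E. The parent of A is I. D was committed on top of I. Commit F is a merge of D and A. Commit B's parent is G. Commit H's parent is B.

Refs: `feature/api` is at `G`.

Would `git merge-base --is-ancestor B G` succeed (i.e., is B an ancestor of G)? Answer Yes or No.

No

Ancestors of G: {E, G}.
B is not in that set, so it is not an ancestor of G.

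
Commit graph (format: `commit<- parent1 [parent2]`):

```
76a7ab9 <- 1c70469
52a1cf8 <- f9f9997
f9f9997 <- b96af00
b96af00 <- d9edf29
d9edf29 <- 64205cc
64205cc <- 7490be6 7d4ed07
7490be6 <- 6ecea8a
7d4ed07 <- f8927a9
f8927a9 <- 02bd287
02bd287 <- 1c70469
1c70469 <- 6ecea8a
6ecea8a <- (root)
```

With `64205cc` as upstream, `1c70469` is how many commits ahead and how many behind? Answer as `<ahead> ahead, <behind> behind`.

0 ahead, 5 behind

Reachable from 1c70469: {1c70469, 6ecea8a}.
Reachable from 64205cc: {02bd287, 1c70469, 64205cc, 6ecea8a, 7490be6, 7d4ed07, f8927a9}.
Only in 1c70469's history (ahead): {} — 0.
Only in 64205cc's history (behind): {02bd287, 64205cc, 7490be6, 7d4ed07, f8927a9} — 5.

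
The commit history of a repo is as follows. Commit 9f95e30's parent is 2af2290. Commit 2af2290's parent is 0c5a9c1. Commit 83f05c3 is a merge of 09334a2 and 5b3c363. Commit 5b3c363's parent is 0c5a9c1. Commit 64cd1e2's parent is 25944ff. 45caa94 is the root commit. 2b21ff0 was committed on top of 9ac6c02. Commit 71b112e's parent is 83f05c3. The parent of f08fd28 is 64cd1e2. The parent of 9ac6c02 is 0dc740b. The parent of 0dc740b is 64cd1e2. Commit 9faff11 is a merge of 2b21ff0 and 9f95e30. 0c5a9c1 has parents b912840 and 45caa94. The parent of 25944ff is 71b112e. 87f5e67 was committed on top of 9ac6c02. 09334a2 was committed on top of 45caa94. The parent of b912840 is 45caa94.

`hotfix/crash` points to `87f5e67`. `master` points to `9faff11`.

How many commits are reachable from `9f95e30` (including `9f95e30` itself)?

Walking parent pointers from 9f95e30: reachable set = {0c5a9c1, 2af2290, 45caa94, 9f95e30, b912840}.
That is 5 commits.

5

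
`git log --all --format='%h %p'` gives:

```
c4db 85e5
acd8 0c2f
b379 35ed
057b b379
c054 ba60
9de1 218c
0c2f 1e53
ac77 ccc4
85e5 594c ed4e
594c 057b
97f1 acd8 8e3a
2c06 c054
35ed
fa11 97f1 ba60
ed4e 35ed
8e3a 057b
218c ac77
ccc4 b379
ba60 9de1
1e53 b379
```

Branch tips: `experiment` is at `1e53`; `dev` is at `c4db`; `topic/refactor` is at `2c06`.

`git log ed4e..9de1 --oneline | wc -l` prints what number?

5

Reachable from 9de1: {218c, 35ed, 9de1, ac77, b379, ccc4}.
Reachable from ed4e: {35ed, ed4e}.
In 9de1's history but not ed4e's: {218c, 9de1, ac77, b379, ccc4} — 5 commits.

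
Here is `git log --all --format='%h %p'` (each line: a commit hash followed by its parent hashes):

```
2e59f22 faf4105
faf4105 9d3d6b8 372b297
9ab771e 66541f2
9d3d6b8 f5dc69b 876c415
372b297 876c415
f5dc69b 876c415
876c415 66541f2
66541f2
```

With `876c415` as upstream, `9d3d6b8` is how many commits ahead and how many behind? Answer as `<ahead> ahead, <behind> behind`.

2 ahead, 0 behind

Reachable from 9d3d6b8: {66541f2, 876c415, 9d3d6b8, f5dc69b}.
Reachable from 876c415: {66541f2, 876c415}.
Only in 9d3d6b8's history (ahead): {9d3d6b8, f5dc69b} — 2.
Only in 876c415's history (behind): {} — 0.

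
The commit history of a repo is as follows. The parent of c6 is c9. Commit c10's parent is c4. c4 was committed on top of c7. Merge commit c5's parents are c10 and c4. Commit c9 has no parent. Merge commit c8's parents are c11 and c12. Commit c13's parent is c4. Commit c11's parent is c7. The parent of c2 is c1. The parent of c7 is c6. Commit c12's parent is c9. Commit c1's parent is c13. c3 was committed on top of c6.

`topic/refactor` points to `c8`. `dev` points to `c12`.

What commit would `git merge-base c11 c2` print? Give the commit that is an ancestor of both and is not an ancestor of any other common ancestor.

Ancestors of c11: {c11, c6, c7, c9}.
Ancestors of c2: {c1, c13, c2, c4, c6, c7, c9}.
Common ancestors: {c6, c7, c9}.
Among these, c7 is not an ancestor of any other common ancestor — it is the merge base.

c7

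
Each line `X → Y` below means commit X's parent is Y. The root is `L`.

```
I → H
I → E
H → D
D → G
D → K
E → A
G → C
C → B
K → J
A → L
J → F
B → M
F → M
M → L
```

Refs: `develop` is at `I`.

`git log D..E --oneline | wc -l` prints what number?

Reachable from E: {A, E, L}.
Reachable from D: {B, C, D, F, G, J, K, L, M}.
In E's history but not D's: {A, E} — 2 commits.

2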